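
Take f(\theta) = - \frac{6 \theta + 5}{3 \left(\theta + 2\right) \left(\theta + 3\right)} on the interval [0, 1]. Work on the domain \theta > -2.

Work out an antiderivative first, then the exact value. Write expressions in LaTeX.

Antiderivative: F(\theta) = \frac{7 \log{\left(\theta + 2 \right)}}{3} - \frac{13 \log{\left(\theta + 3 \right)}}{3}; value = - \frac{13 \log{\left(4 \right)}}{3} - \frac{7 \log{\left(2 \right)}}{3} + \frac{20 \log{\left(3 \right)}}{3}

The denominator factors as 3 \left(\theta + 2\right) \left(\theta + 3\right); partial fractions split f into directly integrable pieces: - \frac{13}{3 \left(\theta + 3\right)} + \frac{7}{3 \left(\theta + 2\right)}.
F(\theta) = \frac{7 \log{\left(\theta + 2 \right)}}{3} - \frac{13 \log{\left(\theta + 3 \right)}}{3} is an antiderivative of f.
Check: d/d\theta[\frac{7 \log{\left(\theta + 2 \right)}}{3} - \frac{13 \log{\left(\theta + 3 \right)}}{3}] = \frac{- 6 \theta - 5}{3 \theta^{2} + 15 \theta + 18}, which equals f(\theta).
F(1) = - \frac{13 \log{\left(4 \right)}}{3} + \frac{7 \log{\left(3 \right)}}{3}; F(0) = - \frac{13 \log{\left(3 \right)}}{3} + \frac{7 \log{\left(2 \right)}}{3}.
Integral = F(1) - F(0) = - \frac{13 \log{\left(4 \right)}}{3} - \frac{7 \log{\left(2 \right)}}{3} + \frac{20 \log{\left(3 \right)}}{3}.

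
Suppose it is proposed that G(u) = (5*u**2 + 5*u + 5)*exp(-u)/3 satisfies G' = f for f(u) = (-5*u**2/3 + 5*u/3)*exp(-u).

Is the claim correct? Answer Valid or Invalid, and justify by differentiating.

Valid - differentiating G returns exactly f.

d/du[G] = (-5*u**2 + 5*u)*exp(-u)/3
This equals f(u) exactly, so the claim holds.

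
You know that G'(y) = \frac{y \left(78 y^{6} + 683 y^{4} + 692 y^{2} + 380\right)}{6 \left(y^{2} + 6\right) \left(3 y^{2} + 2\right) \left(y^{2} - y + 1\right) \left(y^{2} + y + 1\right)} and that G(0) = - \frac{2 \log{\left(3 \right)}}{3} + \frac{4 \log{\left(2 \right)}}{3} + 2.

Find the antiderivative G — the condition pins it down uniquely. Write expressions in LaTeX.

G(y) = - \frac{2 \log{\left(\frac{y^{2}}{2} + 3 \right)}}{3} + \frac{4 \log{\left(3 y^{2} + 2 \right)}}{3} + \frac{3 \log{\left(y^{4} + y^{2} + 1 \right)}}{4} + 2

A candidate passes only if d/dy[G] lands on the given G'(y) exactly.
A general antiderivative is - \frac{2 \log{\left(\frac{y^{2}}{2} + 3 \right)}}{3} + \frac{4 \log{\left(3 y^{2} + 2 \right)}}{3} + \frac{3 \log{\left(y^{4} + y^{2} + 1 \right)}}{4} + C.
The condition gives C = - \frac{2 \log{\left(3 \right)}}{3} + \frac{4 \log{\left(2 \right)}}{3} + 2 - (- \frac{2 \log{\left(3 \right)}}{3} + \frac{4 \log{\left(2 \right)}}{3}) = 2.
So G(y) = - \frac{2 \log{\left(\frac{y^{2}}{2} + 3 \right)}}{3} + \frac{4 \log{\left(3 y^{2} + 2 \right)}}{3} + \frac{3 \log{\left(y^{4} + y^{2} + 1 \right)}}{4} + 2.
Check: d/dy[- \frac{2 \log{\left(\frac{y^{2}}{2} + 3 \right)}}{3} + \frac{4 \log{\left(3 y^{2} + 2 \right)}}{3} + \frac{3 \log{\left(y^{4} + y^{2} + 1 \right)}}{4} + 2] = \frac{78 y^{7} + 683 y^{5} + 692 y^{3} + 380 y}{18 y^{8} + 138 y^{6} + 210 y^{4} + 192 y^{2} + 72}, which equals G'(y).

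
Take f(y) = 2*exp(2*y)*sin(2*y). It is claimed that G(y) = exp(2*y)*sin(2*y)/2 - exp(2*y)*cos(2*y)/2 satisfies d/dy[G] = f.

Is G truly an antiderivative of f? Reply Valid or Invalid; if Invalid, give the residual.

Valid - differentiating G returns exactly f.

d/dy[G] = 2*exp(2*y)*sin(2*y)
This equals f(y) exactly, so the claim holds.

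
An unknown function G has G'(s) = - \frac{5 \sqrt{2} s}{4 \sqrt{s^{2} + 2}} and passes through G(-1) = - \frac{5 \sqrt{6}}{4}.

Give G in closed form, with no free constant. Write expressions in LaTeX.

G(s) = - \frac{5 \sqrt{2 s^{2} + 4}}{4}

G'(s) matches the chain-rule pattern g'(h)*h' with inner function h(s) = 2 s^{2} + 4; substituting u = h(s) collapses the integral.
A general antiderivative is - \frac{5 \sqrt{2 s^{2} + 4}}{4} + C.
The condition gives C = - \frac{5 \sqrt{6}}{4} - (- \frac{5 \sqrt{6}}{4}) = 0.
So G(s) = - \frac{5 \sqrt{2 s^{2} + 4}}{4}.
Check: d/ds[- \frac{5 \sqrt{2 s^{2} + 4}}{4}] = - \frac{5 \sqrt{2} s}{4 \sqrt{s^{2} + 2}} = G'(s).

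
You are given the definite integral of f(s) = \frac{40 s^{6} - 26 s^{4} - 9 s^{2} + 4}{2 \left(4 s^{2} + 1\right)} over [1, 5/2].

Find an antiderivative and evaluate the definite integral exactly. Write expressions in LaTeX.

Antiderivative: F(s) = s^{5} - \frac{3 s^{3}}{2} + \operatorname{atan}{\left(2 s \right)}; value = - \operatorname{atan}{\left(2 \right)} + \operatorname{atan}{\left(5 \right)} + \frac{2391}{32}

An antiderivative F(s) passes only if d/ds[F] lands on f(s) exactly.
F(s) = s^{5} - \frac{3 s^{3}}{2} + \operatorname{atan}{\left(2 s \right)} is an antiderivative of f.
Check: d/ds[s^{5} - \frac{3 s^{3}}{2} + \operatorname{atan}{\left(2 s \right)}] = \frac{40 s^{6} - 26 s^{4} - 9 s^{2} + 4}{8 s^{2} + 2}, which equals f(s).
F(5/2) = \operatorname{atan}{\left(5 \right)} + \frac{2375}{32}; F(1) = - \frac{1}{2} + \operatorname{atan}{\left(2 \right)}.
Integral = F(5/2) - F(1) = - \operatorname{atan}{\left(2 \right)} + \operatorname{atan}{\left(5 \right)} + \frac{2391}{32}.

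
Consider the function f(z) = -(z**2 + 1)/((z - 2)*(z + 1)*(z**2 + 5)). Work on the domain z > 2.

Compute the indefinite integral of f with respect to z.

F(z) = -5*log(z - 2)/27 + log(z + 1)/9 + log(z**2 + 5)/27 - 14*sqrt(5)*atan(sqrt(5)*z/5)/135 + C

Factor the denominator ((z - 2)*(z + 1)*(z**2 + 5)) and decompose: f = 2*(z - 7)/(27*(z**2 + 5)) + 1/(9*(z + 1)) - 5/(27*(z - 2)); each piece integrates to a log, atan, or power term.
Check: d/dz[-5*log(z - 2)/27 + log(z + 1)/9 + log(z**2 + 5)/27 - 14*sqrt(5)*atan(sqrt(5)*z/5)/135] = (-z**2 - 1)/(z**4 - z**3 + 3*z**2 - 5*z - 10), which equals f(z).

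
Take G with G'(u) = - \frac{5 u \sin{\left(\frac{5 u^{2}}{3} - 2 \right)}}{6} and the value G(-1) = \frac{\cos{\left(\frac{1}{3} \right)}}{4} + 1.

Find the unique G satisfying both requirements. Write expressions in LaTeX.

G(u) = \frac{\cos{\left(\frac{5 u^{2}}{3} - 2 \right)} + 4}{4}

The substitution w = \frac{5 u^{2}}{3} - 2 works: G'(u) is exactly (dG/dw)*(dw/du) for that inner function.
A general antiderivative is \frac{\cos{\left(\frac{5 u^{2}}{3} - 2 \right)}}{4} + C.
The condition gives C = \frac{\cos{\left(\frac{1}{3} \right)}}{4} + 1 - (\frac{\cos{\left(\frac{1}{3} \right)}}{4}) = 1.
So G(u) = \frac{\cos{\left(\frac{5 u^{2}}{3} - 2 \right)} + 4}{4}.
Check: d/du[\frac{\cos{\left(\frac{5 u^{2}}{3} - 2 \right)} + 4}{4}] = - \frac{5 u \sin{\left(\frac{5 u^{2}}{3} - 2 \right)}}{6} = G'(u).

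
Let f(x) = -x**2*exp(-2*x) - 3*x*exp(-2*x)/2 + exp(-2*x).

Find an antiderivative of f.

f has the shape u'v + uv' for u = x**2/2 + 5*x/4 + 1/8 and v = exp(-2*x) — it is the derivative of the product u*v.
Check: d/dx[(4*x**2 + 10*x + 1)*exp(-2*x)/8] = (-2*x**2 - 3*x + 2)*exp(-2*x)/2, which equals f(x).

An antiderivative is F(x) = (4*x**2 + 10*x + 1)*exp(-2*x)/8.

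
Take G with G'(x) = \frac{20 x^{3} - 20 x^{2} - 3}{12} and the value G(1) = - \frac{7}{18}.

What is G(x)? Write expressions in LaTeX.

Any candidate G(x) must reproduce the stated G'(x) exactly.
A general antiderivative is \frac{5 x^{4}}{12} - \frac{5 x^{3}}{9} - \frac{x}{4} + C.
The condition gives C = - \frac{7}{18} - (- \frac{7}{18}) = 0.
So G(x) = \frac{5 x^{4}}{12} - \frac{5 x^{3}}{9} - \frac{x}{4}.
Check: d/dx[\frac{5 x^{4}}{12} - \frac{5 x^{3}}{9} - \frac{x}{4}] = \frac{5 x^{3}}{3} - \frac{5 x^{2}}{3} - \frac{1}{4}, which equals G'(x).

G(x) = \frac{5 x^{4}}{12} - \frac{5 x^{3}}{9} - \frac{x}{4}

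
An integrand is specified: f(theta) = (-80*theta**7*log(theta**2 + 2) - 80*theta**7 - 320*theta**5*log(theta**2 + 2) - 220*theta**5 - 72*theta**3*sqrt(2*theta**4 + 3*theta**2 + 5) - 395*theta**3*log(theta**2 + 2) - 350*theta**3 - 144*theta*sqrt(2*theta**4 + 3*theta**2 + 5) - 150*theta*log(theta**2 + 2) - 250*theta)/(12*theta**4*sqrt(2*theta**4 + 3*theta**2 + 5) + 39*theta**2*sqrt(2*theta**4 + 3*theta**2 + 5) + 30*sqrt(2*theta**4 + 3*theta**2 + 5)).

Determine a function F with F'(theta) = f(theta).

Differentiate the proposed F(theta) back; it has to land on f(theta) exactly.
Check: d/dtheta[-5*sqrt(2*theta**4 + 3*theta**2 + 5)*log(theta**2 + 2)/3 - 3*log(2*theta**2 + 5/2)] = (-80*theta**7*log(theta**2 + 2) - 80*theta**7 - 320*theta**5*log(theta**2 + 2) - 220*theta**5 - 72*theta**3*sqrt(2*theta**4 + 3*theta**2 + 5) - 395*theta**3*log(theta**2 + 2) - 350*theta**3 - 144*theta*sqrt(2*theta**4 + 3*theta**2 + 5) - 150*theta*log(theta**2 + 2) - 250*theta)/(12*theta**4*sqrt(2*theta**4 + 3*theta**2 + 5) + 39*theta**2*sqrt(2*theta**4 + 3*theta**2 + 5) + 30*sqrt(2*theta**4 + 3*theta**2 + 5)) = f(theta).

An antiderivative is F(theta) = -5*sqrt(2*theta**4 + 3*theta**2 + 5)*log(theta**2 + 2)/3 - 3*log(2*theta**2 + 5/2).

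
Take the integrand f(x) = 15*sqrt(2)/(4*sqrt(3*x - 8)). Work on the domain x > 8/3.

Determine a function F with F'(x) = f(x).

Any candidate F(x) must reproduce f(x) exactly when differentiated.
Check: d/dx[5*sqrt(2)*sqrt(3*x - 8)/2] = 15*sqrt(2)/(4*sqrt(3*x - 8)) = f(x).

An antiderivative is F(x) = 5*sqrt(2)*sqrt(3*x - 8)/2.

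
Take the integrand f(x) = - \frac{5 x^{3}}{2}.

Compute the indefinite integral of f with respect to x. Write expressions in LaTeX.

Since d/dx undoes antidifferentiation here, F'(x) = f(x) is required of F(x).
Check: d/dx[- \frac{5 x^{4}}{8}] = - \frac{5 x^{3}}{2} = f(x).

F(x) = - \frac{5 x^{4}}{8} + C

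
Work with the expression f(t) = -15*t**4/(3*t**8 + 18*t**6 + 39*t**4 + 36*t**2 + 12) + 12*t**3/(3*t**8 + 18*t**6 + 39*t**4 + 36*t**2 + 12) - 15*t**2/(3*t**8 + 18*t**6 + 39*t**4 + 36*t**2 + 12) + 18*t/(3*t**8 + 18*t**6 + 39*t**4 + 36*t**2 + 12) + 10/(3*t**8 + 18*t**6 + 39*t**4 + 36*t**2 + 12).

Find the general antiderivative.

f has the shape u'v + uv' for u = 1/(t**4 + 3*t**2 + 2) and v = 5*t/3 - 1 — it is the derivative of the product u*v.
Check: d/dt[(5*t - 3)/(3*t**4 + 9*t**2 + 6)] = (-15*t**4 + 12*t**3 - 15*t**2 + 18*t + 10)/(3*t**8 + 18*t**6 + 39*t**4 + 36*t**2 + 12), which equals f(t).

F(t) = (5*t - 3)/(3*t**4 + 9*t**2 + 6) + C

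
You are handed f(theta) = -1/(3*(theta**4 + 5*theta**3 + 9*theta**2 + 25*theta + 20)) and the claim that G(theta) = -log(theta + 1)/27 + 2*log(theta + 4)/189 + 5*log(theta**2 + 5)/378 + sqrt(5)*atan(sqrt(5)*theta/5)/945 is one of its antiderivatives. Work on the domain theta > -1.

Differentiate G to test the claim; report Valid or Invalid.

d/dtheta[G] = -2/(3*theta**4 + 15*theta**3 + 27*theta**2 + 75*theta + 60)
d/dtheta[G] - f(theta) = -1/(3*theta**4 + 15*theta**3 + 27*theta**2 + 75*theta + 60) != 0.

Invalid: d/dtheta[G] - f = -1/(3*theta**4 + 15*theta**3 + 27*theta**2 + 75*theta + 60), which is not 0.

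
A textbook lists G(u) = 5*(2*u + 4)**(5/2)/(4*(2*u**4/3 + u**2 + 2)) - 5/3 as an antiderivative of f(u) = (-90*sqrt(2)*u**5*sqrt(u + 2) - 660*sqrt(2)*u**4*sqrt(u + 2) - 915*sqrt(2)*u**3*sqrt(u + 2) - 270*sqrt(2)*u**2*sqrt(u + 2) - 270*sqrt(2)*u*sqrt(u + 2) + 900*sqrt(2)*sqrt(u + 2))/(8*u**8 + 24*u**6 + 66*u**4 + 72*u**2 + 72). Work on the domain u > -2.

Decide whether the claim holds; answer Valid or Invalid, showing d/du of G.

d/du[G] = (-90*sqrt(2)*u**5*sqrt(u + 2) - 660*sqrt(2)*u**4*sqrt(u + 2) - 915*sqrt(2)*u**3*sqrt(u + 2) - 270*sqrt(2)*u**2*sqrt(u + 2) - 270*sqrt(2)*u*sqrt(u + 2) + 900*sqrt(2)*sqrt(u + 2))/(8*u**8 + 24*u**6 + 66*u**4 + 72*u**2 + 72)
This equals f(u) exactly, so the claim holds.

Valid - differentiating G returns exactly f.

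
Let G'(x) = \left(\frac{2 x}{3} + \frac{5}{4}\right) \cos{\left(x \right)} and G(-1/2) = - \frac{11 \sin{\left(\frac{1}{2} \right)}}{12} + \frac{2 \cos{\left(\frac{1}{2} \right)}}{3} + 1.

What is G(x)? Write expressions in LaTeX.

G(x) = \frac{2 x \sin{\left(x \right)}}{3} + \frac{5 \sin{\left(x \right)}}{4} + \frac{2 \cos{\left(x \right)}}{3} + 1

Check a candidate G(x) by differentiating: d/dx[G] must match the given G'(x).
A general antiderivative is \frac{2 x \sin{\left(x \right)}}{3} + \frac{5 \sin{\left(x \right)}}{4} + \frac{2 \cos{\left(x \right)}}{3} + C.
The condition gives C = - \frac{11 \sin{\left(\frac{1}{2} \right)}}{12} + \frac{2 \cos{\left(\frac{1}{2} \right)}}{3} + 1 - (- \frac{11 \sin{\left(\frac{1}{2} \right)}}{12} + \frac{2 \cos{\left(\frac{1}{2} \right)}}{3}) = 1.
So G(x) = \frac{2 x \sin{\left(x \right)}}{3} + \frac{5 \sin{\left(x \right)}}{4} + \frac{2 \cos{\left(x \right)}}{3} + 1.
Check: d/dx[\frac{2 x \sin{\left(x \right)}}{3} + \frac{5 \sin{\left(x \right)}}{4} + \frac{2 \cos{\left(x \right)}}{3} + 1] = \frac{2 x \cos{\left(x \right)}}{3} + \frac{5 \cos{\left(x \right)}}{4}, which equals G'(x).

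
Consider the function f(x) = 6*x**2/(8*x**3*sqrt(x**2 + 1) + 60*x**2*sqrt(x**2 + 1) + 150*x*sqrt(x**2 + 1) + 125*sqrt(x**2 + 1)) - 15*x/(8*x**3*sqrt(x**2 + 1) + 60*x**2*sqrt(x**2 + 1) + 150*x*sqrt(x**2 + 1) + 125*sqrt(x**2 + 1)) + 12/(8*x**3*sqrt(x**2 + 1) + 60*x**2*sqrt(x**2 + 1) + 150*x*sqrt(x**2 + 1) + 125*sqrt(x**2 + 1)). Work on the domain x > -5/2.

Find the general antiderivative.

f has the shape u'v + uv' for u = -3*sqrt(x**2 + 1) and v = (2*x + 5)**(-2) — it is the derivative of the product u*v.
Check: d/dx[-3*sqrt(x**2 + 1)/(2*x + 5)**2] = (6*x**2 - 15*x + 12)/(8*x**3*sqrt(x**2 + 1) + 60*x**2*sqrt(x**2 + 1) + 150*x*sqrt(x**2 + 1) + 125*sqrt(x**2 + 1)), which equals f(x).

F(x) = -3*sqrt(x**2 + 1)/(2*x + 5)**2 + C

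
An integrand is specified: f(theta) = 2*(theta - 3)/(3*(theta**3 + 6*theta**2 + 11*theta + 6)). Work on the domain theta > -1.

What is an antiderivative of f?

The denominator factors as 3*(theta + 1)*(theta + 2)*(theta + 3); partial fractions split f into directly integrable pieces: -2/(theta + 3) + 10/(3*(theta + 2)) - 4/(3*(theta + 1)).
Check: d/dtheta[-4*log(theta + 1)/3 + 10*log(theta + 2)/3 - 2*log(theta + 3)] = (2*theta - 6)/(3*theta**3 + 18*theta**2 + 33*theta + 18), which equals f(theta).

An antiderivative is F(theta) = -4*log(theta + 1)/3 + 10*log(theta + 2)/3 - 2*log(theta + 3).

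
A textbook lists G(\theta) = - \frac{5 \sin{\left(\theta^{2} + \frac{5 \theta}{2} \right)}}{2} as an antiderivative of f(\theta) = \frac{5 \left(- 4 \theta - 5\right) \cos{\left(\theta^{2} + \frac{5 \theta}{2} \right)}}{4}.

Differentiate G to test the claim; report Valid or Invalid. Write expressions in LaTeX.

d/d\theta[G] = - 5 \theta \cos{\left(\theta^{2} + \frac{5 \theta}{2} \right)} - \frac{25 \cos{\left(\theta^{2} + \frac{5 \theta}{2} \right)}}{4}
This equals f(\theta) exactly, so the claim holds.

Valid. The derivative of G reproduces f.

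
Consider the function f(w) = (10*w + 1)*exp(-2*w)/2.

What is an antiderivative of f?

Recognize the product-rule pattern: f = u'v + uv' with u = -5*w/2 - 3/2, v = exp(-2*w), so integration by parts undoes it.
Check: d/dw[-5*w*exp(-2*w)/2 - 3*exp(-2*w)/2] = (10*w + 1)*exp(-2*w)/2 = f(w).

An antiderivative is F(w) = -5*w*exp(-2*w)/2 - 3*exp(-2*w)/2.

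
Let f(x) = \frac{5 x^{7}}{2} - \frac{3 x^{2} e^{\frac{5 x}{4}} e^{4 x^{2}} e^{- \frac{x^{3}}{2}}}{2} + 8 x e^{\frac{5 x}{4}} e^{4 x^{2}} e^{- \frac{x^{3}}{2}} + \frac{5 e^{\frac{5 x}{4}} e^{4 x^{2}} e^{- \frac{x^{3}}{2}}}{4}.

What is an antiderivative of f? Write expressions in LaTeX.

An antiderivative is F(x) = \frac{5 x^{8} + 16 e^{- \frac{x^{3}}{2} + 4 x^{2} + \frac{5 x}{4}}}{16}.

The integrand splits into summands that can be handled one at a time.
Check: d/dx[\frac{5 x^{8} + 16 e^{- \frac{x^{3}}{2} + 4 x^{2} + \frac{5 x}{4}}}{16}] = \frac{5 x^{7}}{2} - \frac{3 x^{2} e^{\frac{5 x}{4}} e^{4 x^{2}} e^{- \frac{x^{3}}{2}}}{2} + 8 x e^{\frac{5 x}{4}} e^{4 x^{2}} e^{- \frac{x^{3}}{2}} + \frac{5 e^{\frac{5 x}{4}} e^{4 x^{2}} e^{- \frac{x^{3}}{2}}}{4} = f(x).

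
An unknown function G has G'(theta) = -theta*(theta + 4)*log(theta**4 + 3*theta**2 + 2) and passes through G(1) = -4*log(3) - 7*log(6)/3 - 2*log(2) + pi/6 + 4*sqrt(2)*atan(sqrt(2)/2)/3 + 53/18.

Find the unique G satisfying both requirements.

G(theta) = (8*theta**3 + 6*theta**2*(-theta - 6)*log(theta**4 + 3*theta**2 + 2) + 72*theta**2 - 36*theta - 36*log(theta**2 + 1) - 72*log(theta**2 + 2) + 12*atan(theta) + 24*sqrt(2)*atan(sqrt(2)*theta/2) + 9)/18

A candidate passes only if d/dtheta[G] lands on the given G'(theta) exactly.
A general antiderivative is 4*theta**3/9 + 4*theta**2 - 2*theta + (-theta**3/3 - 2*theta**2)*log(theta**4 + 3*theta**2 + 2) - 2*log(theta**2 + 1) - 4*log(theta**2 + 2) + 2*atan(theta)/3 + 4*sqrt(2)*atan(sqrt(2)*theta/2)/3 + C.
The condition gives C = -4*log(3) - 7*log(6)/3 - 2*log(2) + pi/6 + 4*sqrt(2)*atan(sqrt(2)/2)/3 + 53/18 - (-4*log(3) - 7*log(6)/3 - 2*log(2) + pi/6 + 4*sqrt(2)*atan(sqrt(2)/2)/3 + 22/9) = 1/2.
So G(theta) = (8*theta**3 + 6*theta**2*(-theta - 6)*log(theta**4 + 3*theta**2 + 2) + 72*theta**2 - 36*theta - 36*log(theta**2 + 1) - 72*log(theta**2 + 2) + 12*atan(theta) + 24*sqrt(2)*atan(sqrt(2)*theta/2) + 9)/18.
Check: d/dtheta[(8*theta**3 + 6*theta**2*(-theta - 6)*log(theta**4 + 3*theta**2 + 2) + 72*theta**2 - 36*theta - 36*log(theta**2 + 1) - 72*log(theta**2 + 2) + 12*atan(theta) + 24*sqrt(2)*atan(sqrt(2)*theta/2) + 9)/18] = -theta**2*log(theta**4 + 3*theta**2 + 2) - 4*theta*log(theta**4 + 3*theta**2 + 2), which equals G'(theta).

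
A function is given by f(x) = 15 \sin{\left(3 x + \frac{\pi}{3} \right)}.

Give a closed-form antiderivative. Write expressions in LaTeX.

Differentiate the proposed F(x) back; it has to land on f(x) exactly.
Check: d/dx[- 5 \cos{\left(3 x + \frac{\pi}{3} \right)}] = 15 \sin{\left(3 x + \frac{\pi}{3} \right)} = f(x).

An antiderivative is F(x) = - 5 \cos{\left(3 x + \frac{\pi}{3} \right)}.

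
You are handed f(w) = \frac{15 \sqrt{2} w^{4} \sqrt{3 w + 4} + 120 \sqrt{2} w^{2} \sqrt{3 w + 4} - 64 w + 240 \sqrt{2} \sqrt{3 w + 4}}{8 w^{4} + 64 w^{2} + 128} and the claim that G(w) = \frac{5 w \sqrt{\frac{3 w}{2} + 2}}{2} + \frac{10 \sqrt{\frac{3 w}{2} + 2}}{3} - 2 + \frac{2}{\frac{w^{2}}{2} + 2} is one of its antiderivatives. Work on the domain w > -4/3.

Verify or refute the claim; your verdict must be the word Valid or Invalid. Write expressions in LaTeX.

d/dw[G] = \frac{45 w^{5} + 60 w^{4} + 360 w^{3} + 480 w^{2} - 32 \sqrt{2} w \sqrt{3 w + 4} + 720 w + 960}{4 \sqrt{2} w^{4} \sqrt{3 w + 4} + 32 \sqrt{2} w^{2} \sqrt{3 w + 4} + 64 \sqrt{2} \sqrt{3 w + 4}}
This equals f(w) exactly, so the claim holds.

Valid. The derivative of G reproduces f.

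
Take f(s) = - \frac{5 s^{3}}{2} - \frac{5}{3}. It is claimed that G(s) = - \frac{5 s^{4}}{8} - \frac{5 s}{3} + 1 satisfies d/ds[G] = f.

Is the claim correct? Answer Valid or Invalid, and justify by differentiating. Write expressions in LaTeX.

d/ds[G] = - \frac{5 s^{3}}{2} - \frac{5}{3}
This equals f(s) exactly, so the claim holds.

Valid. The derivative of G reproduces f.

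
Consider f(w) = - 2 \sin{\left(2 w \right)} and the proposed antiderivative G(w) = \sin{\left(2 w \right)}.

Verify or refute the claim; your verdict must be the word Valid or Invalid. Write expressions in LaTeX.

d/dw[G] = 2 \cos{\left(2 w \right)}
d/dw[G] - f(w) = 2 \sin{\left(2 w \right)} + 2 \cos{\left(2 w \right)} != 0.

Invalid: d/dw[G] - f = 2 \sin{\left(2 w \right)} + 2 \cos{\left(2 w \right)}, which is not 0.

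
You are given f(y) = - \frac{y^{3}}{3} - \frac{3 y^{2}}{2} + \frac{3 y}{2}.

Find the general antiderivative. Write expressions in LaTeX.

Integrate term by term and add the pieces.
Check: d/dy[- \frac{y^{4}}{12} - \frac{y^{3}}{2} + \frac{3 y^{2}}{4}] = - \frac{y^{3}}{3} - \frac{3 y^{2}}{2} + \frac{3 y}{2} = f(y).

F(y) = - \frac{y^{4}}{12} - \frac{y^{3}}{2} + \frac{3 y^{2}}{4} + C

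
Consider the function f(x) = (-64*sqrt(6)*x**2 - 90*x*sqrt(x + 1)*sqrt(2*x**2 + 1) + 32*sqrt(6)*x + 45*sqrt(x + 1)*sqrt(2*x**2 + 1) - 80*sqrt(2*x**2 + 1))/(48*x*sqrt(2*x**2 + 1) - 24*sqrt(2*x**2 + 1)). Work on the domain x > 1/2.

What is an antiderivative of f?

Whatever form F(x) takes, F'(x) = f(x) is non-negotiable.
Check: d/dx[-5*(x + 1)**(3/2)/4 - 4*sqrt(3*x**2 + 3/2)/3 - 5*log(2*x - 1)/3] = (-64*sqrt(6)*x**2 - 90*x*sqrt(x + 1)*sqrt(2*x**2 + 1) + 32*sqrt(6)*x + 45*sqrt(x + 1)*sqrt(2*x**2 + 1) - 80*sqrt(2*x**2 + 1))/(48*x*sqrt(2*x**2 + 1) - 24*sqrt(2*x**2 + 1)) = f(x).

An antiderivative is F(x) = -5*(x + 1)**(3/2)/4 - 4*sqrt(3*x**2 + 3/2)/3 - 5*log(2*x - 1)/3.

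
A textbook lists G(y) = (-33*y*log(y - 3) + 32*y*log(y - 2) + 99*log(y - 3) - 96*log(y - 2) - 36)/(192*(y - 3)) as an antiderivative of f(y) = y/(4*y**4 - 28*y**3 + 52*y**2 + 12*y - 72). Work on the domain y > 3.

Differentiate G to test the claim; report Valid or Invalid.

Invalid: d/dy[G] - f = -1/(192*y + 192), which is not 0.

d/dy[G] = (-y**2 + 9*y + 18)/(192*y**3 - 1536*y**2 + 4032*y - 3456)
d/dy[G] - f(y) = -1/(192*y + 192) != 0.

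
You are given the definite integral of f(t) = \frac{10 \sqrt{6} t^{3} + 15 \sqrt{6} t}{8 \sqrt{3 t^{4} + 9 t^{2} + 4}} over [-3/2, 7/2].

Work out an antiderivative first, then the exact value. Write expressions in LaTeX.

Antiderivative: F(t) = \frac{5 \sqrt{6} \sqrt{3 t^{4} + 9 t^{2} + 4}}{24}; value = - \frac{5 \sqrt{3786}}{96} + \frac{5 \sqrt{54186}}{96}

f matches the chain-rule pattern g'(h)*h' with inner function h(t) = \frac{t^{4}}{2} + \frac{3 t^{2}}{2} + \frac{2}{3}; substituting u = h(t) collapses the integral.
F(t) = \frac{5 \sqrt{6} \sqrt{3 t^{4} + 9 t^{2} + 4}}{24} is an antiderivative of f.
Check: d/dt[\frac{5 \sqrt{6} \sqrt{3 t^{4} + 9 t^{2} + 4}}{24}] = \frac{10 \sqrt{6} t^{3} + 15 \sqrt{6} t}{8 \sqrt{3 t^{4} + 9 t^{2} + 4}} = f(t).
F(7/2) = \frac{5 \sqrt{54186}}{96}; F(-3/2) = \frac{5 \sqrt{3786}}{96}.
Integral = F(7/2) - F(-3/2) = - \frac{5 \sqrt{3786}}{96} + \frac{5 \sqrt{54186}}{96}.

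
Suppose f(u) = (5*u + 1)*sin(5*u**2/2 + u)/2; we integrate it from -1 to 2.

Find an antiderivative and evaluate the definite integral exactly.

f matches the chain-rule pattern g'(h)*h' with inner function h(u) = 5*u**2/2 + u; substituting w = h(u) collapses the integral.
F(u) = -cos(5*u**2/2 + u)/2 is an antiderivative of f.
Check: d/du[-cos(5*u**2/2 + u)/2] = 5*u*sin(5*u**2/2 + u)/2 + sin(5*u**2/2 + u)/2, which equals f(u).
F(2) = -cos(12)/2; F(-1) = -cos(3/2)/2.
Integral = F(2) - F(-1) = -cos(12)/2 + cos(3/2)/2.

Antiderivative: F(u) = -cos(5*u**2/2 + u)/2; value = -cos(12)/2 + cos(3/2)/2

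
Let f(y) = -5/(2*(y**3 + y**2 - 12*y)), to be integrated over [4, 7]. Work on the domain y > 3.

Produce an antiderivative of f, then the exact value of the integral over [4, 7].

Antiderivative: F(y) = 5*log(y)/24 - 5*log(y - 3)/42 - 5*log(y + 4)/56; value = -55*log(4)/168 - 5*log(11)/56 + 5*log(8)/56 + 5*log(7)/24

Factor the denominator (2*y*(y - 3)*(y + 4)) and decompose: f = -5/(56*(y + 4)) - 5/(42*(y - 3)) + 5/(24*y); each piece integrates to a log, atan, or power term.
F(y) = 5*log(y)/24 - 5*log(y - 3)/42 - 5*log(y + 4)/56 is an antiderivative of f.
Check: d/dy[5*log(y)/24 - 5*log(y - 3)/42 - 5*log(y + 4)/56] = -5/(2*y**3 + 2*y**2 - 24*y), which equals f(y).
F(7) = -5*log(11)/56 - 5*log(4)/42 + 5*log(7)/24; F(4) = -5*log(8)/56 + 5*log(4)/24.
Integral = F(7) - F(4) = -55*log(4)/168 - 5*log(11)/56 + 5*log(8)/56 + 5*log(7)/24.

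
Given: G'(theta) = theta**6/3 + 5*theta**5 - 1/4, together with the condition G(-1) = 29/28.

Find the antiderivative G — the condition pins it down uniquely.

Integrate term by term and add the pieces.
A general antiderivative is theta**7/21 + 5*theta**6/6 - theta/4 + C.
The condition gives C = 29/28 - (29/28) = 0.
So G(theta) = theta*(4*theta**6 + 70*theta**5 - 21)/84.
Check: d/dtheta[theta*(4*theta**6 + 70*theta**5 - 21)/84] = theta**6/3 + 5*theta**5 - 1/4 = G'(theta).

G(theta) = theta*(4*theta**6 + 70*theta**5 - 21)/84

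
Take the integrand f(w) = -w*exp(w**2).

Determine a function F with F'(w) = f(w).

An antiderivative is F(w) = -exp(w**2)/2.

Any candidate F(w) must reproduce f(w) exactly when differentiated.
Check: d/dw[-exp(w**2)/2] = -w*exp(w**2) = f(w).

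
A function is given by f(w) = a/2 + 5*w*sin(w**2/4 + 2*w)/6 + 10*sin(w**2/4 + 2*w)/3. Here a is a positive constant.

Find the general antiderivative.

F(w) = a*w/2 - 5*cos(w**2/4 + 2*w)/3 + C

The integrand splits into summands that can be handled one at a time.
Check: d/dw[a*w/2 - 5*cos(w**2/4 + 2*w)/3] = a/2 + 5*w*sin(w**2/4 + 2*w)/6 + 10*sin(w**2/4 + 2*w)/3 = f(w).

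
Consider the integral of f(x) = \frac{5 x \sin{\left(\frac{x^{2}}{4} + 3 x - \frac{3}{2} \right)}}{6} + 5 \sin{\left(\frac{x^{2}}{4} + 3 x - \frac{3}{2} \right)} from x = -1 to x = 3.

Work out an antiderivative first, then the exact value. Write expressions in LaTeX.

f matches the chain-rule pattern g'(h)*h' with inner function h(x) = \frac{x^{2}}{4} + 3 x - \frac{3}{2}; substituting u = h(x) collapses the integral.
F(x) = - \frac{5 \cos{\left(\frac{x^{2}}{4} + 3 x - \frac{3}{2} \right)}}{3} is an antiderivative of f.
Check: d/dx[- \frac{5 \cos{\left(\frac{x^{2}}{4} + 3 x - \frac{3}{2} \right)}}{3}] = \frac{5 x \sin{\left(\frac{x^{2}}{4} + 3 x - \frac{3}{2} \right)}}{6} + 5 \sin{\left(\frac{x^{2}}{4} + 3 x - \frac{3}{2} \right)} = f(x).
F(3) = - \frac{5 \cos{\left(\frac{39}{4} \right)}}{3}; F(-1) = - \frac{5 \cos{\left(\frac{17}{4} \right)}}{3}.
Integral = F(3) - F(-1) = \frac{5 \cos{\left(\frac{17}{4} \right)}}{3} - \frac{5 \cos{\left(\frac{39}{4} \right)}}{3}.

Antiderivative: F(x) = - \frac{5 \cos{\left(\frac{x^{2}}{4} + 3 x - \frac{3}{2} \right)}}{3}; value = \frac{5 \cos{\left(\frac{17}{4} \right)}}{3} - \frac{5 \cos{\left(\frac{39}{4} \right)}}{3}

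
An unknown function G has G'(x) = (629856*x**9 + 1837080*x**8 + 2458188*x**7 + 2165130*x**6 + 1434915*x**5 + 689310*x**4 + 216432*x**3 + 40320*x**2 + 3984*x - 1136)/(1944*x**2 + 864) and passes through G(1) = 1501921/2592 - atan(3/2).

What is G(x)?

Differentiate the proposed G(x) back; it has to land on the given G'(x).
A general antiderivative is (3*x**2 + 5*x/2 + 1/3)**4/2 - atan(3*x/2) + C.
The condition gives C = 1501921/2592 - atan(3/2) - (1500625/2592 - atan(3/2)) = 1/2.
So G(x) = 81*x**8/2 + 135*x**7 + 747*x**6/4 + 555*x**5/4 + 1921*x**4/32 + 185*x**3/12 + 83*x**2/36 + 5*x/27 - atan(3*x/2) + 41/81.
Check: d/dx[81*x**8/2 + 135*x**7 + 747*x**6/4 + 555*x**5/4 + 1921*x**4/32 + 185*x**3/12 + 83*x**2/36 + 5*x/27 - atan(3*x/2) + 41/81] = (629856*x**9 + 1837080*x**8 + 2458188*x**7 + 2165130*x**6 + 1434915*x**5 + 689310*x**4 + 216432*x**3 + 40320*x**2 + 3984*x - 1136)/(1944*x**2 + 864) = G'(x).

G(x) = 81*x**8/2 + 135*x**7 + 747*x**6/4 + 555*x**5/4 + 1921*x**4/32 + 185*x**3/12 + 83*x**2/36 + 5*x/27 - atan(3*x/2) + 41/81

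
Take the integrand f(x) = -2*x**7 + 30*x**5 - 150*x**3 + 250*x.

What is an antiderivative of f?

The substitution u = 5 - x**2 works: f is exactly (dF/du)*(du/dx) for that inner function.
Check: d/dx[-(5 - x**2)**4/4] = -2*x**7 + 30*x**5 - 150*x**3 + 250*x = f(x).

An antiderivative is F(x) = -(5 - x**2)**4/4.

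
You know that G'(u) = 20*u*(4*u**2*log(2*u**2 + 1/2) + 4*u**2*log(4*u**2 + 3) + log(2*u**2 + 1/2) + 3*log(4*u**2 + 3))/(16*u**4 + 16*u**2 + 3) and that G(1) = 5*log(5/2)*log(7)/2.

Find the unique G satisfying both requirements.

G(u) = 5*log(2*u**2 + 1/2)*log(4*u**2 + 3)/2

G'(u) has the shape v'r + vr' for v = 5*log(2*u**2 + 1/2)/2 and r = log(4*u**2 + 3) — it is the derivative of the product v*r.
A general antiderivative is 5*log(2*u**2 + 1/2)*log(4*u**2 + 3)/2 + C.
The condition gives C = 5*log(5/2)*log(7)/2 - (5*log(5/2)*log(7)/2) = 0.
So G(u) = 5*log(2*u**2 + 1/2)*log(4*u**2 + 3)/2.
Check: d/du[5*log(2*u**2 + 1/2)*log(4*u**2 + 3)/2] = (80*u**3*log(2*u**2 + 1/2) + 80*u**3*log(4*u**2 + 3) + 20*u*log(2*u**2 + 1/2) + 60*u*log(4*u**2 + 3))/(16*u**4 + 16*u**2 + 3), which equals G'(u).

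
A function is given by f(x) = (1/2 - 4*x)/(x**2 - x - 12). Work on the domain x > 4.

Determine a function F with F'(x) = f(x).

An antiderivative is F(x) = -(31*log(x - 4) + 25*log(x + 3))/14.

Factor the denominator (2*(x - 4)*(x + 3)) and decompose: f = -25/(14*(x + 3)) - 31/(14*(x - 4)); each piece integrates to a log, atan, or power term.
Check: d/dx[-(31*log(x - 4) + 25*log(x + 3))/14] = (1 - 8*x)/(2*x**2 - 2*x - 24), which equals f(x).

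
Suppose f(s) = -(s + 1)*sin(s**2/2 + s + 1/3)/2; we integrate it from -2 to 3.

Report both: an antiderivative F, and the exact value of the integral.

f matches the chain-rule pattern g'(h)*h' with inner function h(s) = s**2/2 + s + 1/3; substituting u = h(s) collapses the integral.
F(s) = cos(s**2/2 + s + 1/3)/2 is an antiderivative of f.
Check: d/ds[cos(s**2/2 + s + 1/3)/2] = -s*sin(s**2/2 + s + 1/3)/2 - sin(s**2/2 + s + 1/3)/2, which equals f(s).
F(3) = cos(47/6)/2; F(-2) = cos(1/3)/2.
Integral = F(3) - F(-2) = -cos(1/3)/2 + cos(47/6)/2.

Antiderivative: F(s) = cos(s**2/2 + s + 1/3)/2; value = -cos(1/3)/2 + cos(47/6)/2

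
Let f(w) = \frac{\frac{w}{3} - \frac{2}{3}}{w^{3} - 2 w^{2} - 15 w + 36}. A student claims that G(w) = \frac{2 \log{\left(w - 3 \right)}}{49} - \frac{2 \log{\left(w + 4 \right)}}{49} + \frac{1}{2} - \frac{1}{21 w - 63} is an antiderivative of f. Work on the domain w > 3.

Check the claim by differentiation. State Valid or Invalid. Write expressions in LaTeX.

d/dw[G] = \frac{w - 2}{3 w^{3} - 6 w^{2} - 45 w + 108}
This equals f(w) exactly, so the claim holds.

Valid - the claim checks out under differentiation.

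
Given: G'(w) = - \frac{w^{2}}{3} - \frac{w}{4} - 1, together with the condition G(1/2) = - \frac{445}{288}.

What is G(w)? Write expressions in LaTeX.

G(w) = - \frac{w^{3}}{9} - \frac{w^{2}}{8} - w - 1

Integrate term by term and add the pieces.
A general antiderivative is - \frac{w^{3}}{9} - \frac{w^{2}}{8} - w + C.
The condition gives C = - \frac{445}{288} - (- \frac{157}{288}) = -1.
So G(w) = - \frac{w^{3}}{9} - \frac{w^{2}}{8} - w - 1.
Check: d/dw[- \frac{w^{3}}{9} - \frac{w^{2}}{8} - w - 1] = - \frac{w^{2}}{3} - \frac{w}{4} - 1 = G'(w).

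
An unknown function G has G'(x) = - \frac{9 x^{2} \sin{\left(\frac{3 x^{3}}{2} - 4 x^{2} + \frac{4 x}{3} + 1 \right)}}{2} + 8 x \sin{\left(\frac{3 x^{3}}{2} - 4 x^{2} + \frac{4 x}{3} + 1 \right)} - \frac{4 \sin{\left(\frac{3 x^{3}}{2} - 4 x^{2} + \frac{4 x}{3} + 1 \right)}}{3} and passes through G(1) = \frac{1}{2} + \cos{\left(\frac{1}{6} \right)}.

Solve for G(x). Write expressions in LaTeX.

G(x) = \cos{\left(\frac{3 x^{3}}{2} - 4 x^{2} + \frac{4 x}{3} + 1 \right)} + \frac{1}{2}

G'(x) matches the chain-rule pattern g'(h)*h' with inner function h(x) = \frac{3 x^{3}}{2} - 4 x^{2} + \frac{4 x}{3} + 1; substituting u = h(x) collapses the integral.
A general antiderivative is \cos{\left(\frac{3 x^{3}}{2} - 4 x^{2} + \frac{4 x}{3} + 1 \right)} + C.
The condition gives C = \frac{1}{2} + \cos{\left(\frac{1}{6} \right)} - (\cos{\left(\frac{1}{6} \right)}) = \frac{1}{2}.
So G(x) = \cos{\left(\frac{3 x^{3}}{2} - 4 x^{2} + \frac{4 x}{3} + 1 \right)} + \frac{1}{2}.
Check: d/dx[\cos{\left(\frac{3 x^{3}}{2} - 4 x^{2} + \frac{4 x}{3} + 1 \right)} + \frac{1}{2}] = - \frac{9 x^{2} \sin{\left(\frac{3 x^{3}}{2} - 4 x^{2} + \frac{4 x}{3} + 1 \right)}}{2} + 8 x \sin{\left(\frac{3 x^{3}}{2} - 4 x^{2} + \frac{4 x}{3} + 1 \right)} - \frac{4 \sin{\left(\frac{3 x^{3}}{2} - 4 x^{2} + \frac{4 x}{3} + 1 \right)}}{3} = G'(x).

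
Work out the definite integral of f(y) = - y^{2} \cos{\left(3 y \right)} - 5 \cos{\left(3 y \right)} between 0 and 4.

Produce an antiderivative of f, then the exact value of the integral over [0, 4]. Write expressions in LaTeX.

Antiderivative: F(y) = - \frac{y^{2} \sin{\left(3 y \right)}}{3} - \frac{2 y \cos{\left(3 y \right)}}{9} - \frac{43 \sin{\left(3 y \right)}}{27}; value = - \frac{8 \cos{\left(12 \right)}}{9} - \frac{187 \sin{\left(12 \right)}}{27}

Integrate term by term and add the pieces.
F(y) = - \frac{y^{2} \sin{\left(3 y \right)}}{3} - \frac{2 y \cos{\left(3 y \right)}}{9} - \frac{43 \sin{\left(3 y \right)}}{27} is an antiderivative of f.
Check: d/dy[- \frac{y^{2} \sin{\left(3 y \right)}}{3} - \frac{2 y \cos{\left(3 y \right)}}{9} - \frac{43 \sin{\left(3 y \right)}}{27}] = - y^{2} \cos{\left(3 y \right)} - 5 \cos{\left(3 y \right)} = f(y).
F(4) = - \frac{8 \cos{\left(12 \right)}}{9} - \frac{187 \sin{\left(12 \right)}}{27}; F(0) = 0.
Integral = F(4) - F(0) = - \frac{8 \cos{\left(12 \right)}}{9} - \frac{187 \sin{\left(12 \right)}}{27}.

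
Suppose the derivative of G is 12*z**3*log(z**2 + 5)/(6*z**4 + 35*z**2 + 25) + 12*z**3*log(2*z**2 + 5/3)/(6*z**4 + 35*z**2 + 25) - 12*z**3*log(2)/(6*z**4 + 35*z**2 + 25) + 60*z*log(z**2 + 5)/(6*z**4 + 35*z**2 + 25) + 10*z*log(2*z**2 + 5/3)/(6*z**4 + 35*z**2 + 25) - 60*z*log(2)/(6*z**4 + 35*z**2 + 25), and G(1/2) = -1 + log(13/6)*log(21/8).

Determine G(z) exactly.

G(z) = log(z**2/2 + 5/2)*log(2*z**2 + 5/3) - 1

G'(z) has the shape u'v + uv' for u = log(z**2/2 + 5/2) and v = log(2*z**2 + 5/3) — it is the derivative of the product u*v.
A general antiderivative is log(z**2/2 + 5/2)*log(2*z**2 + 5/3) + C.
The condition gives C = -1 + log(13/6)*log(21/8) - (log(13/6)*log(21/8)) = -1.
So G(z) = log(z**2/2 + 5/2)*log(2*z**2 + 5/3) - 1.
Check: d/dz[log(z**2/2 + 5/2)*log(2*z**2 + 5/3) - 1] = (12*z**3*log(z**2 + 5) + 12*z**3*log(2*z**2 + 5/3) - 12*z**3*log(2) + 60*z*log(z**2 + 5) + 10*z*log(2*z**2 + 5/3) - 60*z*log(2))/(6*z**4 + 35*z**2 + 25), which equals G'(z).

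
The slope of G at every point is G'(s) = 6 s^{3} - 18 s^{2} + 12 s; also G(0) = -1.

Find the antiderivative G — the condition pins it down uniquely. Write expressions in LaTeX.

G(s) = \frac{3 s^{4}}{2} - 6 s^{3} + 6 s^{2} - 1

G'(s) matches the chain-rule pattern g'(h)*h' with inner function h(s) = - s^{2} + 2 s; substituting u = h(s) collapses the integral.
A general antiderivative is \frac{3 \left(- s^{2} + 2 s\right)^{2}}{2} + C.
The condition gives C = -1 - (0) = -1.
So G(s) = \frac{3 s^{4}}{2} - 6 s^{3} + 6 s^{2} - 1.
Check: d/ds[\frac{3 s^{4}}{2} - 6 s^{3} + 6 s^{2} - 1] = 6 s^{3} - 18 s^{2} + 12 s = G'(s).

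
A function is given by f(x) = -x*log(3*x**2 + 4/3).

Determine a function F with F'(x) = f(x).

A first test for any F(x): its x-derivative must equal f(x) identically.
Check: d/dx[-(9*x**2*log(3*x**2 + 4/3) - 9*x**2 + 4*log(9*x**2 + 4))/18] = -x*log(3*x**2 + 4/3) = f(x).

An antiderivative is F(x) = -(9*x**2*log(3*x**2 + 4/3) - 9*x**2 + 4*log(9*x**2 + 4))/18.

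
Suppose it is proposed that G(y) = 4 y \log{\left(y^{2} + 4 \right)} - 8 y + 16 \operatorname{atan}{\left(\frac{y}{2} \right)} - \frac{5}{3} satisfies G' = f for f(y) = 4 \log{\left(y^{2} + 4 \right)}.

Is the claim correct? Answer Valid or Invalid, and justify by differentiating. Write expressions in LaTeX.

d/dy[G] = 4 \log{\left(y^{2} + 4 \right)}
This equals f(y) exactly, so the claim holds.

Valid - differentiating G returns exactly f.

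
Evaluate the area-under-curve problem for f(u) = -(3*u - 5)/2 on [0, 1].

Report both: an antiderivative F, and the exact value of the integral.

Antiderivative: F(u) = -3*u**2/4 + 5*u/2; value = 7/4

Any candidate F(u) must reproduce f(u) exactly when differentiated.
F(u) = -3*u**2/4 + 5*u/2 is an antiderivative of f.
Check: d/du[-3*u**2/4 + 5*u/2] = 5/2 - 3*u/2, which equals f(u).
F(1) = 7/4; F(0) = 0.
Integral = F(1) - F(0) = 7/4.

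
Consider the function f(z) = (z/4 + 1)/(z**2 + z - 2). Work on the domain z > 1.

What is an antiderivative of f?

Factor the denominator (4*(z - 1)*(z + 2)) and decompose: f = -1/(6*(z + 2)) + 5/(12*(z - 1)); each piece integrates to a log, atan, or power term.
Check: d/dz[5*log(z - 1)/12 - log(z + 2)/6] = (z + 4)/(4*z**2 + 4*z - 8), which equals f(z).

An antiderivative is F(z) = 5*log(z - 1)/12 - log(z + 2)/6.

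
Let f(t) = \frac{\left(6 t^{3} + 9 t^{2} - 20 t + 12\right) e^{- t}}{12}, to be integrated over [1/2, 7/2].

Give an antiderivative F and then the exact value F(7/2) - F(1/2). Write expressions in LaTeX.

Antiderivative: F(t) = \frac{\left(- 6 t^{3} - 27 t^{2} - 34 t - 46\right) e^{- t}}{12}; value = - \frac{251}{4 e^{\frac{7}{2}}} + \frac{47}{8 e^{\frac{1}{2}}}

Recognize the product-rule pattern: f = u'v + uv' with u = - \frac{t^{3}}{2} - \frac{9 t^{2}}{4} - \frac{17 t}{6} - \frac{23}{6}, v = e^{- t}, so integration by parts undoes it.
F(t) = \frac{\left(- 6 t^{3} - 27 t^{2} - 34 t - 46\right) e^{- t}}{12} is an antiderivative of f.
Check: d/dt[\frac{\left(- 6 t^{3} - 27 t^{2} - 34 t - 46\right) e^{- t}}{12}] = \frac{\left(6 t^{3} + 9 t^{2} - 20 t + 12\right) e^{- t}}{12} = f(t).
F(7/2) = - \frac{251}{4 e^{\frac{7}{2}}}; F(1/2) = - \frac{47}{8 e^{\frac{1}{2}}}.
Integral = F(7/2) - F(1/2) = - \frac{251}{4 e^{\frac{7}{2}}} + \frac{47}{8 e^{\frac{1}{2}}}.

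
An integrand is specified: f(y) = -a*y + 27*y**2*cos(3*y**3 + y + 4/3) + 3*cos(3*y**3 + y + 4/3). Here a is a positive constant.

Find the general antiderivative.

F(y) = (-a*y**2 + 6*sin(3*y**3 + y + 4/3))/2 + C

The integrand splits into summands that can be handled one at a time.
Check: d/dy[(-a*y**2 + 6*sin(3*y**3 + y + 4/3))/2] = -a*y + 27*y**2*cos(3*y**3 + y + 4/3) + 3*cos(3*y**3 + y + 4/3) = f(y).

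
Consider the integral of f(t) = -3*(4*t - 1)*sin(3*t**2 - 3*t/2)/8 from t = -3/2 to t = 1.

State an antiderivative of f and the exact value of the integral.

f matches the chain-rule pattern g'(h)*h' with inner function h(t) = 3*t**2 - 3*t/2; substituting u = h(t) collapses the integral.
F(t) = cos(3*t**2 - 3*t/2)/4 is an antiderivative of f.
Check: d/dt[cos(3*t**2 - 3*t/2)/4] = -3*t*sin(3*t**2 - 3*t/2)/2 + 3*sin(3*t**2 - 3*t/2)/8, which equals f(t).
F(1) = cos(3/2)/4; F(-3/2) = cos(9)/4.
Integral = F(1) - F(-3/2) = cos(3/2)/4 - cos(9)/4.

Antiderivative: F(t) = cos(3*t**2 - 3*t/2)/4; value = cos(3/2)/4 - cos(9)/4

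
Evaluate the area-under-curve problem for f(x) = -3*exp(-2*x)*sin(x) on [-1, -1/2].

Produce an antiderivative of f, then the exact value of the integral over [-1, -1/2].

Antiderivative: F(x) = 6*exp(-2*x)*sin(x)/5 + 3*exp(-2*x)*cos(x)/5; value = -3*exp(2)*cos(1)/5 - 6*exp(1)*sin(1/2)/5 + 3*exp(1)*cos(1/2)/5 + 6*exp(2)*sin(1)/5

An antiderivative F(x) passes only if d/dx[F] lands on f(x) exactly.
F(x) = 6*exp(-2*x)*sin(x)/5 + 3*exp(-2*x)*cos(x)/5 is an antiderivative of f.
Check: d/dx[6*exp(-2*x)*sin(x)/5 + 3*exp(-2*x)*cos(x)/5] = -3*exp(-2*x)*sin(x) = f(x).
F(-1/2) = -6*exp(1)*sin(1/2)/5 + 3*exp(1)*cos(1/2)/5; F(-1) = -6*exp(2)*sin(1)/5 + 3*exp(2)*cos(1)/5.
Integral = F(-1/2) - F(-1) = -3*exp(2)*cos(1)/5 - 6*exp(1)*sin(1/2)/5 + 3*exp(1)*cos(1/2)/5 + 6*exp(2)*sin(1)/5.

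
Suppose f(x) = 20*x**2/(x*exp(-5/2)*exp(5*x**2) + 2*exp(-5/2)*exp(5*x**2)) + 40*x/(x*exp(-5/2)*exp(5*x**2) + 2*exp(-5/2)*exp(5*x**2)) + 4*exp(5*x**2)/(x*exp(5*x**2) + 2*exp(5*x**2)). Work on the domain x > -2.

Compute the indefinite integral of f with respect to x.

F(x) = -2*(-2*log(x + 2) + exp(5/2)*exp(-5*x**2)) + C

The integrand splits into summands that can be handled one at a time.
Check: d/dx[-2*(-2*log(x + 2) + exp(5/2)*exp(-5*x**2))] = (20*x**2*exp(5/2) + 40*x*exp(5/2) + 4*exp(5*x**2))/(x*exp(5*x**2) + 2*exp(5*x**2)), which equals f(x).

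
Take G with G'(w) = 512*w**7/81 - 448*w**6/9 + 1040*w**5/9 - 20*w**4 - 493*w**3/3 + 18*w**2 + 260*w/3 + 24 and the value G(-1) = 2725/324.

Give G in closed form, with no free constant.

The substitution u = -2*w**2/3 + 3*w/2 + 1 works: G'(w) is exactly (dG/du)*(du/dw) for that inner function.
A general antiderivative is 4*(-2*w**2/3 + 3*w/2 + 1)**4 + C.
The condition gives C = 2725/324 - (2401/324) = 1.
So G(w) = (16*w**4 - 72*w**3 + 9*w**2 + 162*w + 90)*(16*w**4 - 72*w**3 + 57*w**2 + 54*w + 18)/324.
Check: d/dw[(16*w**4 - 72*w**3 + 9*w**2 + 162*w + 90)*(16*w**4 - 72*w**3 + 57*w**2 + 54*w + 18)/324] = 512*w**7/81 - 448*w**6/9 + 1040*w**5/9 - 20*w**4 - 493*w**3/3 + 18*w**2 + 260*w/3 + 24 = G'(w).

G(w) = (16*w**4 - 72*w**3 + 9*w**2 + 162*w + 90)*(16*w**4 - 72*w**3 + 57*w**2 + 54*w + 18)/324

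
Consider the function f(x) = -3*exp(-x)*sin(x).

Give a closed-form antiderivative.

An antiderivative is F(x) = 3*(sin(x) + cos(x))*exp(-x)/2.

An antiderivative F(x) passes only if d/dx[F] lands on f(x) exactly.
Check: d/dx[3*(sin(x) + cos(x))*exp(-x)/2] = -3*exp(-x)*sin(x) = f(x).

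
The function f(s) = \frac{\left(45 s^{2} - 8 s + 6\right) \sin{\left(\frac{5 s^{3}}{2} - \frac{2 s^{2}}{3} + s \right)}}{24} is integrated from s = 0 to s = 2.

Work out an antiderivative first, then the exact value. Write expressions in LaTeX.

Antiderivative: F(s) = - \frac{\cos{\left(\frac{5 s^{3}}{2} - \frac{2 s^{2}}{3} + s \right)}}{4}; value = \frac{1}{4} - \frac{\cos{\left(\frac{58}{3} \right)}}{4}

f matches the chain-rule pattern g'(h)*h' with inner function h(s) = \frac{5 s^{3}}{2} - \frac{2 s^{2}}{3} + s; substituting u = h(s) collapses the integral.
F(s) = - \frac{\cos{\left(\frac{5 s^{3}}{2} - \frac{2 s^{2}}{3} + s \right)}}{4} is an antiderivative of f.
Check: d/ds[- \frac{\cos{\left(\frac{5 s^{3}}{2} - \frac{2 s^{2}}{3} + s \right)}}{4}] = \frac{15 s^{2} \sin{\left(\frac{5 s^{3}}{2} - \frac{2 s^{2}}{3} + s \right)}}{8} - \frac{s \sin{\left(\frac{5 s^{3}}{2} - \frac{2 s^{2}}{3} + s \right)}}{3} + \frac{\sin{\left(\frac{5 s^{3}}{2} - \frac{2 s^{2}}{3} + s \right)}}{4}, which equals f(s).
F(2) = - \frac{\cos{\left(\frac{58}{3} \right)}}{4}; F(0) = - \frac{1}{4}.
Integral = F(2) - F(0) = \frac{1}{4} - \frac{\cos{\left(\frac{58}{3} \right)}}{4}.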